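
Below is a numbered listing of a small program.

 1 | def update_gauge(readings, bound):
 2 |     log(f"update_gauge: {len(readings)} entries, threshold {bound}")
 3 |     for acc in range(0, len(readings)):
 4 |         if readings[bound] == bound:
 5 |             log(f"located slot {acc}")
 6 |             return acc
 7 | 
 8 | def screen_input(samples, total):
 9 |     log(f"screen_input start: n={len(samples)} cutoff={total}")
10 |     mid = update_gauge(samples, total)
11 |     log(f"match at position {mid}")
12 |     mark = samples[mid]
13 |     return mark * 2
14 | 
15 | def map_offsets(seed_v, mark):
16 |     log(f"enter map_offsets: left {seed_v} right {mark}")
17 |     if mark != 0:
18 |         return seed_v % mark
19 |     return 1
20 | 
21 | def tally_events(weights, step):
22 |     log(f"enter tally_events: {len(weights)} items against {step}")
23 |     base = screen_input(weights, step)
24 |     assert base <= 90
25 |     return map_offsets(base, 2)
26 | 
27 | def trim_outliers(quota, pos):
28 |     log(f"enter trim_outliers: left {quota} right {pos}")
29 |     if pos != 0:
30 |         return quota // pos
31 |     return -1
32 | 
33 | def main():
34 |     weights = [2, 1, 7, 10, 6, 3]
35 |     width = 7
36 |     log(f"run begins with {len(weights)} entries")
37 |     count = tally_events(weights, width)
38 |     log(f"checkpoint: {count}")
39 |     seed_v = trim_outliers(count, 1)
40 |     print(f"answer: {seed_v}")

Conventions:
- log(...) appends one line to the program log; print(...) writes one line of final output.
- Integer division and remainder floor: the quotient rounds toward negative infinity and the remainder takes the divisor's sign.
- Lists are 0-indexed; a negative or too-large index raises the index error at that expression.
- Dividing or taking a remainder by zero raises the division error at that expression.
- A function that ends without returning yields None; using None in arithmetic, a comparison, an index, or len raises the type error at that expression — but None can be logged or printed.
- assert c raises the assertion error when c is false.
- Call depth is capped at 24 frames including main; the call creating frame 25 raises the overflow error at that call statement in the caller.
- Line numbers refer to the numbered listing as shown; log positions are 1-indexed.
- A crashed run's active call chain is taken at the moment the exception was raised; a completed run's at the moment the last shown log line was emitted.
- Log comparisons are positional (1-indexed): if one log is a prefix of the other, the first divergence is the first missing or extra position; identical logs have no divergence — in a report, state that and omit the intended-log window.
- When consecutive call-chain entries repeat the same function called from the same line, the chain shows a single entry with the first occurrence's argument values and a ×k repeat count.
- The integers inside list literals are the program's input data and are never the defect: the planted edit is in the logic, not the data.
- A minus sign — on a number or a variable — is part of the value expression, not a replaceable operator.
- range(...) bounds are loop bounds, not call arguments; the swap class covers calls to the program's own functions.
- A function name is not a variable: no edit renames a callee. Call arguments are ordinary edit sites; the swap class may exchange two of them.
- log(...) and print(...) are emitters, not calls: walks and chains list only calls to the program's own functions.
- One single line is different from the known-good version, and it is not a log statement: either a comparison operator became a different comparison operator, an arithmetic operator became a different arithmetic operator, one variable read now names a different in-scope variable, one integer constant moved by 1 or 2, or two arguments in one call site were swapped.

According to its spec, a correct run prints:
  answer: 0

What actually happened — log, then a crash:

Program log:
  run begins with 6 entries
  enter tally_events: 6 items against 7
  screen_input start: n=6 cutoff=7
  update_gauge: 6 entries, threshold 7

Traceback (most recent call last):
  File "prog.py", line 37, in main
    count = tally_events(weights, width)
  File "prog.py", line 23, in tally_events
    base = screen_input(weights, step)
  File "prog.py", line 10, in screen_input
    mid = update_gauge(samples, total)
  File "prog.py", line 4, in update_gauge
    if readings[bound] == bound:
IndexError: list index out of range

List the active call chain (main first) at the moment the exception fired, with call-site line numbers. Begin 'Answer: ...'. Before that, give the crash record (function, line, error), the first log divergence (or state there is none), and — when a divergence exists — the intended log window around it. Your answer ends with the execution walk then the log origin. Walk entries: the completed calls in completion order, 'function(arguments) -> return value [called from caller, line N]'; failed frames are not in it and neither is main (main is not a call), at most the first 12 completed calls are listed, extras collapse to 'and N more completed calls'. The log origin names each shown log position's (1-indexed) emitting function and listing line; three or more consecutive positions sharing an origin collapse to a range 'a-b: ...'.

Answer: main -> tally_events (called at line 37) -> screen_input (called at line 23) -> update_gauge (called at line 10).
Key fact: Only 4 log lines were emitted before the run died; the intended continuation was 'located slot 2'.
Crash: update_gauge, line 4, IndexError.
First divergence: position 5 — the faulty run's log ends after 4 lines; the working version continues with 'located slot 2'.
Intended log window:
  3: screen_input start: n=6 cutoff=7
  4: update_gauge: 6 entries, threshold 7
  5: located slot 2
  6: match at position 2
Execution walk:
  (no call completed)
Log line origins:
  1: emitted by main (line 36)
  2: emitted by tally_events (line 22)
  3: emitted by screen_input (line 9)
  4: emitted by update_gauge (line 2)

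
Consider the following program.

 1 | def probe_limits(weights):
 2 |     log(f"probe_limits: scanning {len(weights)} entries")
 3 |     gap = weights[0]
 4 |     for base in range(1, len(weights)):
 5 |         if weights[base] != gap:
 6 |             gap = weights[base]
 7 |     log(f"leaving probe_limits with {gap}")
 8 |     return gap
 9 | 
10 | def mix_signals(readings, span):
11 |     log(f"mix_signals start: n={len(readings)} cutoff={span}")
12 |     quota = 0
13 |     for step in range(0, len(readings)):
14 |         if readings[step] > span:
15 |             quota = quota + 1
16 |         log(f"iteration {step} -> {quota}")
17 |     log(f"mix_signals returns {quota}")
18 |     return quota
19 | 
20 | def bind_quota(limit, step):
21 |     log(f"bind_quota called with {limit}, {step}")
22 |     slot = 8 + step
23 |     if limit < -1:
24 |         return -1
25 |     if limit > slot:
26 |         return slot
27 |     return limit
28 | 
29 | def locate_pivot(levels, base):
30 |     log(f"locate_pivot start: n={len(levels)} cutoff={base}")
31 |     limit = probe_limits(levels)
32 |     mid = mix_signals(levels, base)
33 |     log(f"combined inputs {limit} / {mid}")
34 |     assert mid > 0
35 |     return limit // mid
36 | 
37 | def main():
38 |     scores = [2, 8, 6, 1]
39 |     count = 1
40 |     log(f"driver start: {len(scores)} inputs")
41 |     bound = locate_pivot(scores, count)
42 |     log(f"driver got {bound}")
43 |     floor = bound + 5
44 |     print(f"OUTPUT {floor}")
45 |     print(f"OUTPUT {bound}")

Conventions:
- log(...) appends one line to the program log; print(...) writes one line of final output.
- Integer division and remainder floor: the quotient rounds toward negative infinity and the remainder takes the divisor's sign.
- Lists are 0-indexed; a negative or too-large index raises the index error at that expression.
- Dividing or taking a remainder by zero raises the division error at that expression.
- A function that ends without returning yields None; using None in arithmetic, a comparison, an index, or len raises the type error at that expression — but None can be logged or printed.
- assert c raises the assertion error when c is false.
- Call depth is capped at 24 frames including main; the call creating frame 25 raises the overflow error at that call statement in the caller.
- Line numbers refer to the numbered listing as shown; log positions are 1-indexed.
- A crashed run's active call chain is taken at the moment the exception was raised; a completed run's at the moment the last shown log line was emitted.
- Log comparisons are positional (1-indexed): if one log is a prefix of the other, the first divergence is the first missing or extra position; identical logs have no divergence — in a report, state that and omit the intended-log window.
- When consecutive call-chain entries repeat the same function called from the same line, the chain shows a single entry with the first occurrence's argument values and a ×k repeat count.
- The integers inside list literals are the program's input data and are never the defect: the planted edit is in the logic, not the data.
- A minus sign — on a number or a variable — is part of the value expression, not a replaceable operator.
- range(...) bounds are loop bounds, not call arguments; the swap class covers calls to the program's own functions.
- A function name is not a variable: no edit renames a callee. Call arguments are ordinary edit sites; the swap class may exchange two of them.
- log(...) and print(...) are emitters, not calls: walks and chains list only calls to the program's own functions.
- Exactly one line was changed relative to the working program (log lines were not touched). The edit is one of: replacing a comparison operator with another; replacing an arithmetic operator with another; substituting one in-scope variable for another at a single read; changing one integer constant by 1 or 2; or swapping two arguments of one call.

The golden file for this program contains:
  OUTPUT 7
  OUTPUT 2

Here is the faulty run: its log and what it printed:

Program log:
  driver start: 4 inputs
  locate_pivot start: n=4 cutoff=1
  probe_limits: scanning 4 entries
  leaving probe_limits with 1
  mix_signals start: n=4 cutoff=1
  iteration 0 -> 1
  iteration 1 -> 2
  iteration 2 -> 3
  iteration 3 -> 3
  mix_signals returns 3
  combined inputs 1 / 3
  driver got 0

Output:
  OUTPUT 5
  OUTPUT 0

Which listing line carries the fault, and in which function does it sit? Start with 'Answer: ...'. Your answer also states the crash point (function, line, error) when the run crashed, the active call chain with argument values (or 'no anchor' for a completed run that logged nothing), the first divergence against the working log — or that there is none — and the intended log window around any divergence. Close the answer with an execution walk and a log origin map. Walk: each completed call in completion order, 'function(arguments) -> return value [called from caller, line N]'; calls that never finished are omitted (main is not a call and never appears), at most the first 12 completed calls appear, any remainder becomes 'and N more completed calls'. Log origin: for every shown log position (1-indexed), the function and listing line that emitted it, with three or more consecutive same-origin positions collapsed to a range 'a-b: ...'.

Answer: the defect is in probe_limits at line 5.
The tell: The log first diverges at position 4: the faulty run prints 'leaving probe_limits with 1' where the working version prints 'leaving probe_limits with 8'.
Call chain: main.
First divergence: at position 4 the run shows 'leaving probe_limits with 1' where the working version logs 'leaving probe_limits with 8'.
Intended log window:
  2: locate_pivot start: n=4 cutoff=1
  3: probe_limits: scanning 4 entries
  4: leaving probe_limits with 8
  5: mix_signals start: n=4 cutoff=1
Execution walk:
  probe_limits([2, 8, 6, 1]) -> 1  [called from locate_pivot, line 31]
  mix_signals([2, 8, 6, 1], 1) -> 3  [called from locate_pivot, line 32]
  locate_pivot([2, 8, 6, 1], 1) -> 0  [called from main, line 41]
Log line origins:
  1: emitted by main (line 40)
  2: emitted by locate_pivot (line 30)
  3: emitted by probe_limits (line 2)
  4: emitted by probe_limits (line 7)
  5: emitted by mix_signals (line 11)
  6-9: emitted by mix_signals (line 16)
  10: emitted by mix_signals (line 17)
  11: emitted by locate_pivot (line 33)
  12: emitted by main (line 42)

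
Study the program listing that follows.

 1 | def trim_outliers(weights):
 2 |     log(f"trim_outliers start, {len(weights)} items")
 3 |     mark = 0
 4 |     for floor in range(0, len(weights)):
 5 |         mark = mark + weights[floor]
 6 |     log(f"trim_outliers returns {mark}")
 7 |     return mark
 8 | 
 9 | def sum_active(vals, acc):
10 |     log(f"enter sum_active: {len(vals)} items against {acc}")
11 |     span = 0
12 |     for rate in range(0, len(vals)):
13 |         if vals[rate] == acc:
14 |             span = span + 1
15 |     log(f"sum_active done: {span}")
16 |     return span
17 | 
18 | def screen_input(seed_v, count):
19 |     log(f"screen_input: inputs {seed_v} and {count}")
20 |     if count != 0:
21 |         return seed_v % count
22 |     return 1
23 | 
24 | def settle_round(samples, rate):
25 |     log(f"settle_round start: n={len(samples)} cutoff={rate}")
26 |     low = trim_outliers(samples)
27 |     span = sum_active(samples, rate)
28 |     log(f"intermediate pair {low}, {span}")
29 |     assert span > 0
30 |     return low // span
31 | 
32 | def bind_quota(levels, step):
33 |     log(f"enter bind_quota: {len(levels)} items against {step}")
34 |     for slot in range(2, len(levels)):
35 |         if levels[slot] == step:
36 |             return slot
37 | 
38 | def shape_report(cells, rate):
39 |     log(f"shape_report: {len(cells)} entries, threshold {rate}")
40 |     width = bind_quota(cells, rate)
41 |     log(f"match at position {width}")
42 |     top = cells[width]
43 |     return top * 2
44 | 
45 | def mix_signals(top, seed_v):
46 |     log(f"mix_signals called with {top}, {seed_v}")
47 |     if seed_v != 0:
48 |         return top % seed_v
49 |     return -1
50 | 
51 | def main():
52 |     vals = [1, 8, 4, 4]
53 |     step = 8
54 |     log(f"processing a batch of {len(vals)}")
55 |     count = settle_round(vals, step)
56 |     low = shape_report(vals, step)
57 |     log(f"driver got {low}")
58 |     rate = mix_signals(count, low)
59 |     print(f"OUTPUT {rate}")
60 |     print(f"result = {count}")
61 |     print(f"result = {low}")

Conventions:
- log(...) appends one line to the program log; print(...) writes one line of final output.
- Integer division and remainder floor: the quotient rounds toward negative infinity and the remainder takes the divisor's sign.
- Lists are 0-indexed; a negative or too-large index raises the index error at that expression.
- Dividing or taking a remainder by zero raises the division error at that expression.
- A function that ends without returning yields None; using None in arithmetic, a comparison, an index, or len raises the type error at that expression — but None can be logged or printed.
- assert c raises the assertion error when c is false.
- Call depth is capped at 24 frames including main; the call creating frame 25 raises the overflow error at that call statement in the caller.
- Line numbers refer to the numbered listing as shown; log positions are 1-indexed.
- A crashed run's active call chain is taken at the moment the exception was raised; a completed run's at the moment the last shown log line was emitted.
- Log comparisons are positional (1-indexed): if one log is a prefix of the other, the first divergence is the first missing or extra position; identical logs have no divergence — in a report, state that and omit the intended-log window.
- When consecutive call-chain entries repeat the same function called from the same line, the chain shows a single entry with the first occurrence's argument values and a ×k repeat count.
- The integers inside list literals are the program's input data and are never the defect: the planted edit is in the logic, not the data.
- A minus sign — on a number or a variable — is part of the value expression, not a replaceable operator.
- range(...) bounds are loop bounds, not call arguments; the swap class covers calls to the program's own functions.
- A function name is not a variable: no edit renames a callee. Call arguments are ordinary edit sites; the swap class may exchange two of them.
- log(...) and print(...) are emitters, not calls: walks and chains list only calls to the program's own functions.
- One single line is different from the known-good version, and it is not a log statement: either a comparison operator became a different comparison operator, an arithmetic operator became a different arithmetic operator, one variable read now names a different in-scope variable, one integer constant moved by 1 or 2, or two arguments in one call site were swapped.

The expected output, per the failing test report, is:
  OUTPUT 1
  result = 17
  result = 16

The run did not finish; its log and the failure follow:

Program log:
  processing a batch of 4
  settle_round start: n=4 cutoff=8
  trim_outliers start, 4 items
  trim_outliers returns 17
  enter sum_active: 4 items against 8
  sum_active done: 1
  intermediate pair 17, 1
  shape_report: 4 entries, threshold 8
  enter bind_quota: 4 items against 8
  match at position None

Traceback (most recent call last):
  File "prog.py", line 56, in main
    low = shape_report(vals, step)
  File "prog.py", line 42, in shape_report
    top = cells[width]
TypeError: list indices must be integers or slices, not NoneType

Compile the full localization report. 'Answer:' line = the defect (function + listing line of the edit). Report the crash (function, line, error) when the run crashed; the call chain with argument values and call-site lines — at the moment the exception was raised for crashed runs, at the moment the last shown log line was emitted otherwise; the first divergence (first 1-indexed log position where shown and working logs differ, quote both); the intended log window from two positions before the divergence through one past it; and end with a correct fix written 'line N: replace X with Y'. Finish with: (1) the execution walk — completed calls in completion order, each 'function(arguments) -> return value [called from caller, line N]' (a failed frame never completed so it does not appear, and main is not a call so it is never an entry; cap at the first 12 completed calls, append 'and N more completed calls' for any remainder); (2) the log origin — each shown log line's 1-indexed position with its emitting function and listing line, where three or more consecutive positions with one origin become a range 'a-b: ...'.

Answer: the defect is in bind_quota at line 34.
Key observation: The earliest visible damage is log position 10 — 'match at position None' rather than the intended 'match at position 1'.
Crash: shape_report, line 42, TypeError.
Call chain: main -> shape_report([1, 8, 4, 4], 8) (called at line 56).
First divergence: at position 10 the run shows 'match at position None' where the working version logs 'match at position 1'.
Intended log window:
  8: shape_report: 4 entries, threshold 8
  9: enter bind_quota: 4 items against 8
  10: match at position 1
  11: driver got 16
Execution walk:
  trim_outliers([1, 8, 4, 4]) -> 17  [called from settle_round, line 26]
  sum_active([1, 8, 4, 4], 8) -> 1  [called from settle_round, line 27]
  settle_round([1, 8, 4, 4], 8) -> 17  [called from main, line 55]
  bind_quota([1, 8, 4, 4], 8) -> None  [called from shape_report, line 40]
Log line origins:
  1: emitted by main (line 54)
  2: emitted by settle_round (line 25)
  3: emitted by trim_outliers (line 2)
  4: emitted by trim_outliers (line 6)
  5: emitted by sum_active (line 10)
  6: emitted by sum_active (line 15)
  7: emitted by settle_round (line 28)
  8: emitted by shape_report (line 39)
  9: emitted by bind_quota (line 33)
  10: emitted by shape_report (line 41)
A correct fix: line 34: replace `2` with `0`.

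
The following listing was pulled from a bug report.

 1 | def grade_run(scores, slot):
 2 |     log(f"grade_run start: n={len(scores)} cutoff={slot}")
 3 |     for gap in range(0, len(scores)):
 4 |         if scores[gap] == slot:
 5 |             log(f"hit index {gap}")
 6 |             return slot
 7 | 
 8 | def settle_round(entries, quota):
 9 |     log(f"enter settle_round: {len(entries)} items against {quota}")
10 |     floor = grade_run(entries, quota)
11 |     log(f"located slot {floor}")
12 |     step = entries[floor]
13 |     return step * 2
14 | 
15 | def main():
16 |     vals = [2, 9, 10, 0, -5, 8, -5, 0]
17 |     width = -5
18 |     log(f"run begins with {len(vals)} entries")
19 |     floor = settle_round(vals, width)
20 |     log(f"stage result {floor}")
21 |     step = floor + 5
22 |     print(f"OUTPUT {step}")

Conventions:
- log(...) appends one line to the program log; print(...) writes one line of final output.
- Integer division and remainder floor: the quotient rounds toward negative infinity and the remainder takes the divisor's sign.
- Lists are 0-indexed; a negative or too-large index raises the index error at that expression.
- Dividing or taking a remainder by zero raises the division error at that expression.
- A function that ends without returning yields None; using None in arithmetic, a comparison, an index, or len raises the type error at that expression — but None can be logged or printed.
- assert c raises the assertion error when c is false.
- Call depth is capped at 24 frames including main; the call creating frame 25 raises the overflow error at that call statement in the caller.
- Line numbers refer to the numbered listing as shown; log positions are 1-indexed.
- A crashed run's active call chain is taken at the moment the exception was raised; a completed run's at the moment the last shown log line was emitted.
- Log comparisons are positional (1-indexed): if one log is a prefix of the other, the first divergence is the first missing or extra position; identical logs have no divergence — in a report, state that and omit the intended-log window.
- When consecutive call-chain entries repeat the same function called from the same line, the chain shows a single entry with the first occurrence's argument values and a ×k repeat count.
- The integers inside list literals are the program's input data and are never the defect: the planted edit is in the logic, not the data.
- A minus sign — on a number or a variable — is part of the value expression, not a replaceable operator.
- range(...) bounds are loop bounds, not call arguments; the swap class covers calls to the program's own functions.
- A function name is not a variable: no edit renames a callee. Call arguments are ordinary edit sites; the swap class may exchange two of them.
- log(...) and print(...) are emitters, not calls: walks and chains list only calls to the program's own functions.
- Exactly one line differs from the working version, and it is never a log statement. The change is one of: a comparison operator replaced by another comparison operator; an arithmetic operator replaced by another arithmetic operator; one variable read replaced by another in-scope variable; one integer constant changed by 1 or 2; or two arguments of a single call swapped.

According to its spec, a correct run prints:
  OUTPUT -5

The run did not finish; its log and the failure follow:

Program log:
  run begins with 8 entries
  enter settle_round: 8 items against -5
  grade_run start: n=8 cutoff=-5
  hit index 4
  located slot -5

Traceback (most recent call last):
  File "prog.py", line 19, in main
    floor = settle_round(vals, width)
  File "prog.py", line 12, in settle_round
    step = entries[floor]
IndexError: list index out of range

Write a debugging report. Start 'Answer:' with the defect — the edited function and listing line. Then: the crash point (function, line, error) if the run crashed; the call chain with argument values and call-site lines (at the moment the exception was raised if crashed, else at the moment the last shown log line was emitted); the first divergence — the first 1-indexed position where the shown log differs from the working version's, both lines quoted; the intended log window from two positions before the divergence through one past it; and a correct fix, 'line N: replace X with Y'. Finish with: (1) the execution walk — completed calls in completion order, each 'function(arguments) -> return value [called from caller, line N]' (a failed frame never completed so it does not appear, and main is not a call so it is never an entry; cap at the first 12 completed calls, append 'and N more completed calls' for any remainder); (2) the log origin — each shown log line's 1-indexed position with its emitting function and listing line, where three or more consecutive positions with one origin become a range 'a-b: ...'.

Answer: the defect is in grade_run at line 6.
Key observation: The earliest visible damage is log position 5 — 'located slot -5' rather than the intended 'located slot 4'.
Crash: settle_round, line 12, IndexError.
Call chain: main -> settle_round([2, 9, 10, 0, -5, 8, -5, 0], -5) (called at line 19).
First divergence: at position 5 the run shows 'located slot -5' where the working version logs 'located slot 4'.
Intended log window:
  3: grade_run start: n=8 cutoff=-5
  4: hit index 4
  5: located slot 4
  6: stage result -10
Execution walk:
  grade_run([2, 9, 10, 0, -5, 8, -5, 0], -5) -> -5  [called from settle_round, line 10]
Log line origins:
  1: logged in main at line 18
  2: logged in settle_round at line 9
  3: logged in grade_run at line 2
  4: logged in grade_run at line 5
  5: logged in settle_round at line 11
A correct fix: line 6: replace `slot` with `gap`.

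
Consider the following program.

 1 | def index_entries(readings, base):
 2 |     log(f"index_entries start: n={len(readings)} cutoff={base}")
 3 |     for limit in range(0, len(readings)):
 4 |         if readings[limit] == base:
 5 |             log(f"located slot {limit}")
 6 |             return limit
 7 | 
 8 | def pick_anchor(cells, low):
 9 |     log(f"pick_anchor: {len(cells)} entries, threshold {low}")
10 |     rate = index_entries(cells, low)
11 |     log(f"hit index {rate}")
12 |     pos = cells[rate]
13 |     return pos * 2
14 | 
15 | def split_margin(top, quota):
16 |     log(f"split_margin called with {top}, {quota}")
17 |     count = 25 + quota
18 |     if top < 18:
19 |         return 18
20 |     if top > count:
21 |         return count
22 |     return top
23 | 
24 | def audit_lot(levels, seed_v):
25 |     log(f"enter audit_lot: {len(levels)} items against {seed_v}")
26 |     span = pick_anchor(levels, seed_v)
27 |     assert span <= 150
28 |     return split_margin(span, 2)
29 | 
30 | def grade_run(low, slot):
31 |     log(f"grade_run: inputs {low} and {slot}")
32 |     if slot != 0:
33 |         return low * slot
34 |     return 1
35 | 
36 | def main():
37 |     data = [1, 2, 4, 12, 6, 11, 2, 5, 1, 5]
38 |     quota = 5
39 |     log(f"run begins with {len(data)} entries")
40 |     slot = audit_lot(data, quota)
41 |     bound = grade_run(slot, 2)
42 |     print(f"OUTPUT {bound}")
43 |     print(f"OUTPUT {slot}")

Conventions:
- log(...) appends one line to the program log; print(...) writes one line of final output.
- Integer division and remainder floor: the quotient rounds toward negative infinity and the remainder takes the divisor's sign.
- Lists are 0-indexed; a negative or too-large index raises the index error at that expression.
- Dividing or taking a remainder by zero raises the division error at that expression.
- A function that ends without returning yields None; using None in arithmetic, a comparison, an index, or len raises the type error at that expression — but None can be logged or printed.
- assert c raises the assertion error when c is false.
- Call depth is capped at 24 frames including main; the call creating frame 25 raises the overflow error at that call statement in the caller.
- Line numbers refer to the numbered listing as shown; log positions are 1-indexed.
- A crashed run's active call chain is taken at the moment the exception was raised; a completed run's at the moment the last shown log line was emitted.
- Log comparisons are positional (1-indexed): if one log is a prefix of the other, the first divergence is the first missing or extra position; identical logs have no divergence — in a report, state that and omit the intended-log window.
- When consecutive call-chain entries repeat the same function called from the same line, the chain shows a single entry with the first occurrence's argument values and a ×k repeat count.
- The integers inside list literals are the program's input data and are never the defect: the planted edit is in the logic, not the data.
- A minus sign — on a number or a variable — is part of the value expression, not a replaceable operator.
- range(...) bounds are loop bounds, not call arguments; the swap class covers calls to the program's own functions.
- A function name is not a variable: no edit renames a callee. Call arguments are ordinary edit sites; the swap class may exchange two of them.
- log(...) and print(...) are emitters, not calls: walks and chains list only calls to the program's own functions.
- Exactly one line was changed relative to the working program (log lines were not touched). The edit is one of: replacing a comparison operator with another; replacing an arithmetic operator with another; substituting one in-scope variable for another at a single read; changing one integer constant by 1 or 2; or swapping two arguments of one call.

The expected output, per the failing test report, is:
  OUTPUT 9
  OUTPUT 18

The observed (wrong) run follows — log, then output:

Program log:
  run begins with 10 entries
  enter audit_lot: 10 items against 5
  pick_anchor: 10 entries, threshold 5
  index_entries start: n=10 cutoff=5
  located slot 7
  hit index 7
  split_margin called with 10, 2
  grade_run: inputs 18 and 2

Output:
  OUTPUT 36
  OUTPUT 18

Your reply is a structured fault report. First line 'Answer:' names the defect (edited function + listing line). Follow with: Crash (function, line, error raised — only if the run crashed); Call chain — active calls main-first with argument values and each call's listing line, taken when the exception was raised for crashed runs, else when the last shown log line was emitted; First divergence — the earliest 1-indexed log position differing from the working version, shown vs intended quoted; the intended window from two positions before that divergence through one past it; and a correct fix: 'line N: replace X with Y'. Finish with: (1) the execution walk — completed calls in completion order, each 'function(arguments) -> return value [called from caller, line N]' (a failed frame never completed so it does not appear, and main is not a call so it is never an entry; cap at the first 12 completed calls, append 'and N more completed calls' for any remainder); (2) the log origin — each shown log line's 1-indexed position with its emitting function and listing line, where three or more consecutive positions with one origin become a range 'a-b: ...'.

Answer: the defect is in grade_run at line 33.
Key observation: The two runs log identically and part ways only at the printed values.
Call chain: main -> grade_run(18, 2) (called at line 41).
First divergence: none; the two logs match at every position.
Execution walk:
  index_entries([1, 2, 4, 12, 6, 11, 2, 5, 1, 5], 5) -> 7  [called from pick_anchor, line 10]
  pick_anchor([1, 2, 4, 12, 6, 11, 2, 5, 1, 5], 5) -> 10  [called from audit_lot, line 26]
  split_margin(10, 2) -> 18  [called from audit_lot, line 28]
  audit_lot([1, 2, 4, 12, 6, 11, 2, 5, 1, 5], 5) -> 18  [called from main, line 40]
  grade_run(18, 2) -> 36  [called from main, line 41]
Log line origins:
  1: emitted by main (line 39)
  2: emitted by audit_lot (line 25)
  3: emitted by pick_anchor (line 9)
  4: emitted by index_entries (line 2)
  5: emitted by index_entries (line 5)
  6: emitted by pick_anchor (line 11)
  7: emitted by split_margin (line 16)
  8: emitted by grade_run (line 31)
A correct fix: line 33: replace `*` with `//`.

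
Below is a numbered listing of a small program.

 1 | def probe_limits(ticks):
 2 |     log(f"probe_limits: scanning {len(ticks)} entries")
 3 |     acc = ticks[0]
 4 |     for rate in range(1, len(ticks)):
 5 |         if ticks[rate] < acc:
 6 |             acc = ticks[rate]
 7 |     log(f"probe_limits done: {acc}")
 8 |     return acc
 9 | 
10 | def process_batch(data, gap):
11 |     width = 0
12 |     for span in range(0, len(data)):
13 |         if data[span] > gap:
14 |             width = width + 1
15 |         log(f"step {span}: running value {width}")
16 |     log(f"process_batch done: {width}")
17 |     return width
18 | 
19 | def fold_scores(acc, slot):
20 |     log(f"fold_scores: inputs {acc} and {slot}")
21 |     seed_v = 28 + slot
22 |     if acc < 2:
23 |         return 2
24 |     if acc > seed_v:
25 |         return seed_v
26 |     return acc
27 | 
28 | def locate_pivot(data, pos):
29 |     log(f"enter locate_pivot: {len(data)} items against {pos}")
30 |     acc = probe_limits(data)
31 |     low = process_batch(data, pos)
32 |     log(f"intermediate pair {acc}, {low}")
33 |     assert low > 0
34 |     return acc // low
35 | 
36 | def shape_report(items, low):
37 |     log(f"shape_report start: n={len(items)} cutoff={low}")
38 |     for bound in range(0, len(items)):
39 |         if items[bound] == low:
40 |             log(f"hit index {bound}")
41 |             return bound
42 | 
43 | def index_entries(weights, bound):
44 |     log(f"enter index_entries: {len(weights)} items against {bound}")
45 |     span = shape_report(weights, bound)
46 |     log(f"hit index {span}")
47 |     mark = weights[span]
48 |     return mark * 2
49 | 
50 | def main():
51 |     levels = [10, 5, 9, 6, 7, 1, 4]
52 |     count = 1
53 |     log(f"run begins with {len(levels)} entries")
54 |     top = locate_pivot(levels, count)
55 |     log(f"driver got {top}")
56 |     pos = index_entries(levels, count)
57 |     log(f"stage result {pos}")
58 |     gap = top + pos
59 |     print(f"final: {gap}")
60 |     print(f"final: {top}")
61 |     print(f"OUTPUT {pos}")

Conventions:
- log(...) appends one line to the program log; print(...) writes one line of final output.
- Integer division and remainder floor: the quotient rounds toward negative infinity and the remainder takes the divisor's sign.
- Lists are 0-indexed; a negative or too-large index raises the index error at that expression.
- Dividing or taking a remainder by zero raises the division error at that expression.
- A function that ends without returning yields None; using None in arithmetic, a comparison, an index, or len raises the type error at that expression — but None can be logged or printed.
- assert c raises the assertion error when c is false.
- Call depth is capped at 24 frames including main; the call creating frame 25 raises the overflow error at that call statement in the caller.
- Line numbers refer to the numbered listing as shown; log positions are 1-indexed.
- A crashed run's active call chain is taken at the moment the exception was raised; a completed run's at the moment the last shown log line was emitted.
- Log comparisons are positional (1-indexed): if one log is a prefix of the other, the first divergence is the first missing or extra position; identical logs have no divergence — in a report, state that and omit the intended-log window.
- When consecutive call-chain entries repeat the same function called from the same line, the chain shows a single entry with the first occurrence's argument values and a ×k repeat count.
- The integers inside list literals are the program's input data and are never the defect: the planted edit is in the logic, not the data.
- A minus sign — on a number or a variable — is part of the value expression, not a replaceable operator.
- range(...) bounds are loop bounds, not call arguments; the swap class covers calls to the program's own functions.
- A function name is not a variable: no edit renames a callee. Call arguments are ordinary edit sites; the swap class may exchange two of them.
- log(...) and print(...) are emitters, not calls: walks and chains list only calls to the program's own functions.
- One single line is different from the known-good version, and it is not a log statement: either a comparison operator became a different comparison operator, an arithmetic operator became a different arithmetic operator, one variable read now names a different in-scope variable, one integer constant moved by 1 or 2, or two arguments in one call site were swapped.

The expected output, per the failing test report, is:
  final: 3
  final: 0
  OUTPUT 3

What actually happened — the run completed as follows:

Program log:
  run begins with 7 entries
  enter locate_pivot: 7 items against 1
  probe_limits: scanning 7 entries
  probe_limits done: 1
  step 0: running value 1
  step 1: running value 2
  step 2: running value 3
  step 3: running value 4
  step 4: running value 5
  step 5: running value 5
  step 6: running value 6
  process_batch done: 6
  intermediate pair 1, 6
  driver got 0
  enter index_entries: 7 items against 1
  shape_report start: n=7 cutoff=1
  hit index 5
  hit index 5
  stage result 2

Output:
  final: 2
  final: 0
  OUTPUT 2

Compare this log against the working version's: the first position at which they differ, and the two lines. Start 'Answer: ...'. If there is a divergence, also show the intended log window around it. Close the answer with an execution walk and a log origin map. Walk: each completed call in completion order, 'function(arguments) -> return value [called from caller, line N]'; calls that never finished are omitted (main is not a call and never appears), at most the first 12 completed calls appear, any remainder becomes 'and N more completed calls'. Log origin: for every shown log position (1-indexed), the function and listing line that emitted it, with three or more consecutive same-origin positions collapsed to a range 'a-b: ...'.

Answer: at position 19 the run shows 'stage result 2' where the working version logs 'stage result 3'.
Intended log window:
  17: hit index 5
  18: hit index 5
  19: stage result 3
Execution walk:
  probe_limits([10, 5, 9, 6, 7, 1, 4]) -> 1  [called from locate_pivot, line 30]
  process_batch([10, 5, 9, 6, 7, 1, 4], 1) -> 6  [called from locate_pivot, line 31]
  locate_pivot([10, 5, 9, 6, 7, 1, 4], 1) -> 0  [called from main, line 54]
  shape_report([10, 5, 9, 6, 7, 1, 4], 1) -> 5  [called from index_entries, line 45]
  index_entries([10, 5, 9, 6, 7, 1, 4], 1) -> 2  [called from main, line 56]
Log origins:
  1: from main, line 53
  2: from locate_pivot, line 29
  3: from probe_limits, line 2
  4: from probe_limits, line 7
  5-11: from process_batch, line 15
  12: from process_batch, line 16
  13: from locate_pivot, line 32
  14: from main, line 55
  15: from index_entries, line 44
  16: from shape_report, line 37
  17: from shape_report, line 40
  18: from index_entries, line 46
  19: from main, line 57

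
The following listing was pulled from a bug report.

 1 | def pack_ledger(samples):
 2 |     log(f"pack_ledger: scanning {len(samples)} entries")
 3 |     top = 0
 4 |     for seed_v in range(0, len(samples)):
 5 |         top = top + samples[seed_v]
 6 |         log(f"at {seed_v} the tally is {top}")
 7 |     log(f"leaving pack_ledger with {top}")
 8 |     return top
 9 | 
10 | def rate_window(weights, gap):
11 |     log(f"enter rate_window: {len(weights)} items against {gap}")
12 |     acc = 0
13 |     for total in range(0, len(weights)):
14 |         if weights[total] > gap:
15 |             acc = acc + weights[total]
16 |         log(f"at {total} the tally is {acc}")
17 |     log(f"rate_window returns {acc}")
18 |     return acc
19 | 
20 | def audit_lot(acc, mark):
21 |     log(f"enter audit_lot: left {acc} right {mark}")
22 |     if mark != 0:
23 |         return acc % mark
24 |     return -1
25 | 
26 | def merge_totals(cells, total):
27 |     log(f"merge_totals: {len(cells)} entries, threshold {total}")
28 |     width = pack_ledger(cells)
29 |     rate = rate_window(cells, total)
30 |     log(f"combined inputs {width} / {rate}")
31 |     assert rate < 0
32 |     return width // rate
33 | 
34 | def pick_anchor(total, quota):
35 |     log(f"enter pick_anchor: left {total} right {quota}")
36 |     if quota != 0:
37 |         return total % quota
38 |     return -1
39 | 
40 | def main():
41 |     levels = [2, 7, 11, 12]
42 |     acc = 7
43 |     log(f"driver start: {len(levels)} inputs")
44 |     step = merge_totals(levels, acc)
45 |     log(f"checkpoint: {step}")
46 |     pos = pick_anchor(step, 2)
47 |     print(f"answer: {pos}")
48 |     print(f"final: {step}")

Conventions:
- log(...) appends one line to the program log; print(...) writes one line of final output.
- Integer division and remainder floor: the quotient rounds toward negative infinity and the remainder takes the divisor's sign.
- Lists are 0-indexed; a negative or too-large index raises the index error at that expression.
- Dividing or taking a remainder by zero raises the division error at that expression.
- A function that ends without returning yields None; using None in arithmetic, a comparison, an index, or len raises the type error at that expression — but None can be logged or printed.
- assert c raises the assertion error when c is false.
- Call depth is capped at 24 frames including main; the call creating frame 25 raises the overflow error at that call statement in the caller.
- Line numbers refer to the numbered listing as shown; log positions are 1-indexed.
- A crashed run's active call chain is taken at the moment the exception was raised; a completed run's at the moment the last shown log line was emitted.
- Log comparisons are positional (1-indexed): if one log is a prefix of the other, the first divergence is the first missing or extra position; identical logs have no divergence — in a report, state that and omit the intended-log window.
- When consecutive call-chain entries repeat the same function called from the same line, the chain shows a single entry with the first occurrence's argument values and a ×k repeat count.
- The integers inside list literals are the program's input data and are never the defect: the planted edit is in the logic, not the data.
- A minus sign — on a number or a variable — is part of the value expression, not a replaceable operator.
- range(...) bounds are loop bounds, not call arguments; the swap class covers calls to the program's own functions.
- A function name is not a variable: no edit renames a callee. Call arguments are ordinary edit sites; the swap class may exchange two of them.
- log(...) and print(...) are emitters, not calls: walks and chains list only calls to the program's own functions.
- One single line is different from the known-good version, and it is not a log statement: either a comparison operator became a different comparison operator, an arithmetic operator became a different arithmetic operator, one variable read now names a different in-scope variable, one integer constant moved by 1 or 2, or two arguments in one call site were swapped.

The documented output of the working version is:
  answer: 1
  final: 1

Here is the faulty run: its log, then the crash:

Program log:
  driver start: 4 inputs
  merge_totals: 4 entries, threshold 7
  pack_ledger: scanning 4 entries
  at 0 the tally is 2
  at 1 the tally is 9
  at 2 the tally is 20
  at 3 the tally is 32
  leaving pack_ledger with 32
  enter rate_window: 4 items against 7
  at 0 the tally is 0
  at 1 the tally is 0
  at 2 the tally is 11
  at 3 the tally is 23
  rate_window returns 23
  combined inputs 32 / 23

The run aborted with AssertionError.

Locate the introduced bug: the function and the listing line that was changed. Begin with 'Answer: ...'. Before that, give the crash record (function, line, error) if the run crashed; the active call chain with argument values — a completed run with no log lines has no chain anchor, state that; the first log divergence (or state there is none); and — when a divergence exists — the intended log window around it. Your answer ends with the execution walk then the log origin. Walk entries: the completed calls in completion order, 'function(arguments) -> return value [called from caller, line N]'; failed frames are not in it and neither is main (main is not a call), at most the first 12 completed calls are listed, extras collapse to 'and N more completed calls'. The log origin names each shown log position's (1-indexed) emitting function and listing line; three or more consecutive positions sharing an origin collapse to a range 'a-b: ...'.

Answer: the defect is in merge_totals at line 31.
Key fact: The log ends early — 15 lines, where the working version next logs 'checkpoint: 1'.
Crash: merge_totals, line 31, AssertionError.
Call chain: main -> merge_totals([2, 7, 11, 12], 7) (called at line 44).
First divergence: position 16 — after 15 matching lines the faulty run goes silent; intended next line 'checkpoint: 1'.
Intended log window:
  14: rate_window returns 23
  15: combined inputs 32 / 23
  16: checkpoint: 1
  17: enter pick_anchor: left 1 right 2
Execution walk:
  pack_ledger([2, 7, 11, 12]) -> 32  [called from merge_totals, line 28]
  rate_window([2, 7, 11, 12], 7) -> 23  [called from merge_totals, line 29]
Log line origins:
  1: from main, line 43
  2: from merge_totals, line 27
  3: from pack_ledger, line 2
  4-7: from pack_ledger, line 6
  8: from pack_ledger, line 7
  9: from rate_window, line 11
  10-13: from rate_window, line 16
  14: from rate_window, line 17
  15: from merge_totals, line 30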